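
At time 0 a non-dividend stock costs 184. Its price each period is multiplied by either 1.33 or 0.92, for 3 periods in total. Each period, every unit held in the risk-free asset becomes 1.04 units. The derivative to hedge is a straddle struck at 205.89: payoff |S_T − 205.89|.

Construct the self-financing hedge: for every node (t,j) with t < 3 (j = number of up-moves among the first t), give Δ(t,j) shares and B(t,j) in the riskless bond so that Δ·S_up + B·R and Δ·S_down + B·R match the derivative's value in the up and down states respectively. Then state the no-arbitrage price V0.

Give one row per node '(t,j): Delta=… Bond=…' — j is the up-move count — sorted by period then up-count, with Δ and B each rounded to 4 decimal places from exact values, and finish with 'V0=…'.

(0,0): Delta=0.2322 Bond=-2.3682
(1,0): Delta=-0.2271 Bond=75.2863
(1,1): Delta=1.0000 Bond=-190.3569
(2,0): Delta=-0.9611 Bond=192.6160
(2,1): Delta=1.0000 Bond=-197.9712
(2,2): Delta=1.0000 Bond=-197.9712
V0=40.3582

Since d<R<u, set p* = (R−d)/(u−d) = 0.2927; price each node as the discounted p*-expectation of its children.
Terminal payoffs: V(3,0)=62.6114, V(3,1)=1.2410, V(3,2)=93.5494, V(3,3)=226.9952
(2,0): S=155.7376. Δ = (V_up−V_dn)/(S_up−S_dn) = (1.2410−62.6114)/(207.1310−143.2786) = -0.9611. V = [p*·1.2410 + (1−p*)·62.6114]/1.04 = 42.9321. B = V − Δ·S = 192.6160.
(2,1): S=225.1424. Δ = (V_up−V_dn)/(S_up−S_dn) = (93.5494−1.2410)/(299.4394−207.1310) = 1.0000. V = [p*·93.5494 + (1−p*)·1.2410]/1.04 = 27.1712. B = V − Δ·S = -197.9712.
(2,2): S=325.4776. Δ = (V_up−V_dn)/(S_up−S_dn) = (226.9952−93.5494)/(432.8852−299.4394) = 1.0000. V = [p*·226.9952 + (1−p*)·93.5494]/1.04 = 127.5064. B = V − Δ·S = -197.9712.
(1,0): S=169.2800. Δ = (V_up−V_dn)/(S_up−S_dn) = (27.1712−42.9321)/(225.1424−155.7376) = -0.2271. V = [p*·27.1712 + (1−p*)·42.9321]/1.04 = 36.8453. B = V − Δ·S = 75.2863.
(1,1): S=244.7200. Δ = (V_up−V_dn)/(S_up−S_dn) = (127.5064−27.1712)/(325.4776−225.1424) = 1.0000. V = [p*·127.5064 + (1−p*)·27.1712]/1.04 = 54.3631. B = V − Δ·S = -190.3569.
(0,0): S=184.0000. Δ = (V_up−V_dn)/(S_up−S_dn) = (54.3631−36.8453)/(244.7200−169.2800) = 0.2322. V = [p*·54.3631 + (1−p*)·36.8453]/1.04 = 40.3582. B = V − Δ·S = -2.3682.
Self-financing check: at every node Δ·S+B equals the discounted successor values.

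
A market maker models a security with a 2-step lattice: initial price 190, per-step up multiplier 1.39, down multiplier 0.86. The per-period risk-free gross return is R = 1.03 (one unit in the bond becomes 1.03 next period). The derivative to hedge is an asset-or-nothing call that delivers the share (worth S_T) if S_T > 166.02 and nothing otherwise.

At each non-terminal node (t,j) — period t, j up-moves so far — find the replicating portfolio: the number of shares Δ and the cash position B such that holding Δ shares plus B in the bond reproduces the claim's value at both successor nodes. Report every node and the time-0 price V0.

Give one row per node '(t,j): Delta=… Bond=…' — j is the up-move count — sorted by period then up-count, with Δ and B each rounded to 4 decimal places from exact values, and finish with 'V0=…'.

Risk-neutral probability p* = (R−d)/(u−d) = (1.03−0.86)/(1.39−0.86) = 0.3208.
Terminal payoffs: V(2,0)=0.0000, V(2,1)=227.1260, V(2,2)=367.0990
Node (1,0) S=163.4000: V=(p*·227.1260+(1−p*)·0.0000)/1.03=70.7298; Δ=(227.1260−0.0000)/(227.1260−140.5240)=2.6226; B=V−Δ·S=-357.8098
Node (1,1) S=264.1000: V=(p*·367.0990+(1−p*)·227.1260)/1.03=264.1000; Δ=(367.0990−227.1260)/(367.0990−227.1260)=1.0000; B=V−Δ·S=0.0000
Node (0,0) S=190.0000: V=(p*·264.1000+(1−p*)·70.7298)/1.03=128.8876; Δ=(264.1000−70.7298)/(264.1000−163.4000)=1.9203; B=V−Δ·S=-235.9618
Check: Δ(0,0)·S0 + B(0,0) = 128.8876 = V0.

(0,0): Delta=1.9203 Bond=-235.9618
(1,0): Delta=2.6226 Bond=-357.8098
(1,1): Delta=1.0000 Bond=0.0000
V0=128.8876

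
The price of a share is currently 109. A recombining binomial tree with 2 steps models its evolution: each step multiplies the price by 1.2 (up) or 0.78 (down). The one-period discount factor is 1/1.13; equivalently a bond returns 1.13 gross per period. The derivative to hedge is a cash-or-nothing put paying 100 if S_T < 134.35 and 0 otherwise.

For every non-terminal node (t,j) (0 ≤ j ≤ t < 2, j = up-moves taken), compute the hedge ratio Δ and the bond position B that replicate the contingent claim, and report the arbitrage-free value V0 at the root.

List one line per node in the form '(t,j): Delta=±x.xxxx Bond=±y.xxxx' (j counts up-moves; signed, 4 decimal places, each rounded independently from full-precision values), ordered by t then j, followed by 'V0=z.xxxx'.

Risk-neutral probability p* = (R−d)/(u−d) = (1.13−0.78)/(1.2−0.78) = 0.8333.
Payoff layer (t=2): V(2,0)=100.0000, V(2,1)=100.0000, V(2,2)=0.0000
Node (1,0) S=85.0200: V=(p*·100.0000+(1−p*)·100.0000)/1.13=88.4956; Δ=(100.0000−100.0000)/(102.0240−66.3156)=0.0000; B=V−Δ·S=88.4956
Node (1,1) S=130.8000: V=(p*·0.0000+(1−p*)·100.0000)/1.13=14.7493; Δ=(0.0000−100.0000)/(156.9600−102.0240)=-1.8203; B=V−Δ·S=252.8445
Node (0,0) S=109.0000: V=(p*·14.7493+(1−p*)·88.4956)/1.13=23.9295; Δ=(14.7493−88.4956)/(130.8000−85.0200)=-1.6109; B=V−Δ·S=199.5159
Self-financing check: at every node Δ·S+B equals the discounted successor values.

(0,0): Delta=-1.6109 Bond=199.5159
(1,0): Delta=0.0000 Bond=88.4956
(1,1): Delta=-1.8203 Bond=252.8445
V0=23.9295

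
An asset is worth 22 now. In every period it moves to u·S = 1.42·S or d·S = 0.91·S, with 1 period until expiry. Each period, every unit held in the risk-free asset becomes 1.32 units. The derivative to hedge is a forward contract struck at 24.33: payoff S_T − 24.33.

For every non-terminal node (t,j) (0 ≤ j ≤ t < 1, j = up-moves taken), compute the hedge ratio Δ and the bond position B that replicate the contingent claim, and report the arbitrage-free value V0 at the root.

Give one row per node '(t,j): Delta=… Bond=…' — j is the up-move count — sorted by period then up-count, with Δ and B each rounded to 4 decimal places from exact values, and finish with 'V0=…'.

Since d<R<u, set p* = (R−d)/(u−d) = 0.8039; price each node as the discounted p*-expectation of its children.
At expiry t=1: V(1,0)=-4.3100, V(1,1)=6.9100
Node (0,0) S=22.0000: V=(p*·6.9100+(1−p*)·-4.3100)/1.32=3.5682; Δ=(6.9100−-4.3100)/(31.2400−20.0200)=1.0000; B=V−Δ·S=-18.4318
Self-financing check: at every node Δ·S+B equals the discounted successor values.

(0,0): Delta=1.0000 Bond=-18.4318
V0=3.5682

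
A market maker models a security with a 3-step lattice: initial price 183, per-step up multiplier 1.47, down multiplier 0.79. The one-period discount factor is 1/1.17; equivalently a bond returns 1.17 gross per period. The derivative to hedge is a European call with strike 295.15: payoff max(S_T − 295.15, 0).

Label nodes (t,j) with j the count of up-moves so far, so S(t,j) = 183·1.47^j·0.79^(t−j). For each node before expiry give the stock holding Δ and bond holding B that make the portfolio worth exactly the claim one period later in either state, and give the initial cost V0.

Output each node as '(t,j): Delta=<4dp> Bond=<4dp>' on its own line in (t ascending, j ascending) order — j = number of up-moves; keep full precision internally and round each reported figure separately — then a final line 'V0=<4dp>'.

(0,0): Delta=0.5429 Bond=-63.7188
(1,0): Delta=0.0838 Bond=-8.1817
(1,1): Delta=0.7377 Bond=-126.9478
(2,0): Delta=0.0000 Bond=0.0000
(2,1): Delta=0.1194 Bond=-17.1299
(2,2): Delta=1.0000 Bond=-252.2650
V0=35.6312

Risk-neutral probability p* = (R−d)/(u−d) = (1.17−0.79)/(1.47−0.79) = 0.5588.
Terminal values V(3,·): V(3,0)=0.0000, V(3,1)=0.0000, V(3,2)=17.2513, V(3,3)=286.1537
  t=2,j=0: stock 114.2103 → up 167.8891 (V=0.0000), down 90.2261 (V=0.0000). Price 0.0000; hedge Δ=0.0000, bond B=0.0000.
  t=2,j=1: stock 212.5179 → up 312.4013 (V=17.2513), down 167.8891 (V=0.0000). Price 8.2397; hedge Δ=0.1194, bond B=-17.1299.
  t=2,j=2: stock 395.4447 → up 581.3037 (V=286.1537), down 312.4013 (V=17.2513). Price 143.1797; hedge Δ=1.0000, bond B=-252.2650.
  t=1,j=0: stock 144.5700 → up 212.5179 (V=8.2397), down 114.2103 (V=0.0000). Price 3.9355; hedge Δ=0.0838, bond B=-8.1817.
  t=1,j=1: stock 269.0100 → up 395.4447 (V=143.1797), down 212.5179 (V=8.2397). Price 71.4935; hedge Δ=0.7377, bond B=-126.9478.
  t=0,j=0: stock 183.0000 → up 269.0100 (V=71.4935), down 144.5700 (V=3.9355). Price 35.6312; hedge Δ=0.5429, bond B=-63.7188.
Check: Δ(0,0)·S0 + B(0,0) = 35.6312 = V0.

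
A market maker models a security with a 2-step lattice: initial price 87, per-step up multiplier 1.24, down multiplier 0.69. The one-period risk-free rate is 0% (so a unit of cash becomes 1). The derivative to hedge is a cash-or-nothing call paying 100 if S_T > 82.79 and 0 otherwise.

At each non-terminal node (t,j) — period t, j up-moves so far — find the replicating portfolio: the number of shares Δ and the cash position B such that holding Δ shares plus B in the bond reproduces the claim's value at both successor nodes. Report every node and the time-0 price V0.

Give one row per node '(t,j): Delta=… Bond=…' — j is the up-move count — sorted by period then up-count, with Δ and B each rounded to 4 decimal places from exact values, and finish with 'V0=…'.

Under the risk-neutral measure, an up-move has probability p* = (R−d)/(u−d) = 0.5636 and values discount at R = 1.
At expiry t=2: V(2,0)=0.0000, V(2,1)=0.0000, V(2,2)=100.0000
(1,0): S=60.0300. Δ = (V_up−V_dn)/(S_up−S_dn) = (0.0000−0.0000)/(74.4372−41.4207) = 0.0000. V = [p*·0.0000 + (1−p*)·0.0000]/1 = 0.0000. B = V − Δ·S = 0.0000.
(1,1): S=107.8800. Δ = (V_up−V_dn)/(S_up−S_dn) = (100.0000−0.0000)/(133.7712−74.4372) = 1.6854. V = [p*·100.0000 + (1−p*)·0.0000]/1 = 56.3636. B = V − Δ·S = -125.4545.
(0,0): S=87.0000. Δ = (V_up−V_dn)/(S_up−S_dn) = (56.3636−0.0000)/(107.8800−60.0300) = 1.1779. V = [p*·56.3636 + (1−p*)·0.0000]/1 = 31.7686. B = V − Δ·S = -70.7107.
Self-financing check: at every node Δ·S+B equals the discounted successor values.

(0,0): Delta=1.1779 Bond=-70.7107
(1,0): Delta=0.0000 Bond=0.0000
(1,1): Delta=1.6854 Bond=-125.4545
V0=31.7686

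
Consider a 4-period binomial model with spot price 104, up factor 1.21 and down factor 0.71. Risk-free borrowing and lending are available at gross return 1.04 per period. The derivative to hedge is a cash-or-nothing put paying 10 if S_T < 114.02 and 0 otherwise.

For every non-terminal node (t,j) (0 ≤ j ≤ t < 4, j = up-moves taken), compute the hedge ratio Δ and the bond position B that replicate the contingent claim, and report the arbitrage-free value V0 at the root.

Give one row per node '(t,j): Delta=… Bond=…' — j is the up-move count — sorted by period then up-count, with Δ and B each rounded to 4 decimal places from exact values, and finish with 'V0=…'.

(0,0): Delta=-0.0760 Bond=11.4837
(1,0): Delta=-0.1091 Bond=14.3889
(1,1): Delta=-0.0659 Bond=10.6830
(2,0): Delta=0.0000 Bond=9.2456
(2,1): Delta=-0.1421 Bond=17.9105
(2,2): Delta=-0.0429 Bond=7.6072
(3,0): Delta=0.0000 Bond=9.6154
(3,1): Delta=0.0000 Bond=9.6154
(3,2): Delta=-0.1850 Bond=23.2692
(3,3): Delta=0.0000 Bond=0.0000
V0=3.5838

Under the risk-neutral measure, an up-move has probability p* = (R−d)/(u−d) = 0.6600 and values discount at R = 1.04.
Terminal payoffs: V(4,0)=10.0000, V(4,1)=10.0000, V(4,2)=10.0000, V(4,3)=0.0000, V(4,4)=0.0000
  t=3,j=0: stock 37.2227 → up 45.0395 (V=10.0000), down 26.4281 (V=10.0000). Price 9.6154; hedge Δ=0.0000, bond B=9.6154.
  t=3,j=1: stock 63.4359 → up 76.7575 (V=10.0000), down 45.0395 (V=10.0000). Price 9.6154; hedge Δ=0.0000, bond B=9.6154.
  t=3,j=2: stock 108.1091 → up 130.8121 (V=0.0000), down 76.7575 (V=10.0000). Price 3.2692; hedge Δ=-0.1850, bond B=23.2692.
  t=3,j=3: stock 184.2423 → up 222.9332 (V=0.0000), down 130.8121 (V=0.0000). Price 0.0000; hedge Δ=0.0000, bond B=0.0000.
  t=2,j=0: stock 52.4264 → up 63.4359 (V=9.6154), down 37.2227 (V=9.6154). Price 9.2456; hedge Δ=0.0000, bond B=9.2456.
  t=2,j=1: stock 89.3464 → up 108.1091 (V=3.2692), down 63.4359 (V=9.6154). Price 5.2182; hedge Δ=-0.1421, bond B=17.9105.
  t=2,j=2: stock 152.2664 → up 184.2423 (V=0.0000), down 108.1091 (V=3.2692). Price 1.0688; hedge Δ=-0.0429, bond B=7.6072.
  t=1,j=0: stock 73.8400 → up 89.3464 (V=5.2182), down 52.4264 (V=9.2456). Price 6.3341; hedge Δ=-0.1091, bond B=14.3889.
  t=1,j=1: stock 125.8400 → up 152.2664 (V=1.0688), down 89.3464 (V=5.2182). Price 2.3842; hedge Δ=-0.0659, bond B=10.6830.
  t=0,j=0: stock 104.0000 → up 125.8400 (V=2.3842), down 73.8400 (V=6.3341). Price 3.5838; hedge Δ=-0.0760, bond B=11.4837.
Check: Δ(0,0)·S0 + B(0,0) = 3.5838 = V0.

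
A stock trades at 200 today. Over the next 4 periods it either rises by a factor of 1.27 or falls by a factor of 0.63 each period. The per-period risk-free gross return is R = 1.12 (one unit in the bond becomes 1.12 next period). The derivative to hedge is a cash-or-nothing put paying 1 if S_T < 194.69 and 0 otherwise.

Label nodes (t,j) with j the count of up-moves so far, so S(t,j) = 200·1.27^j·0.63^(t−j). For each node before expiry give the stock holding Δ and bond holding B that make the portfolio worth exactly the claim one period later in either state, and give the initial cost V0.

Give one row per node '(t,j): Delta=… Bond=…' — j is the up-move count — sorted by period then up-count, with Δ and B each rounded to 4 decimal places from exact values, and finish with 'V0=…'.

(0,0): Delta=-0.0023 Bond=0.6081
(1,0): Delta=-0.0058 Bond=1.1225
(1,1): Delta=-0.0018 Bond=0.5460
(2,0): Delta=0.0000 Bond=0.7972
(2,1): Delta=-0.0067 Bond=1.3980
(2,2): Delta=-0.0010 Bond=0.3708
(3,0): Delta=0.0000 Bond=0.8929
(3,1): Delta=0.0000 Bond=0.8929
(3,2): Delta=-0.0077 Bond=1.7718
(3,3): Delta=0.0000 Bond=0.0000
V0=0.1498

Under the risk-neutral measure, an up-move has probability p* = (R−d)/(u−d) = 0.7656 and values discount at R = 1.12.
Payoff layer (t=4): V(4,0)=1.0000, V(4,1)=1.0000, V(4,2)=1.0000, V(4,3)=0.0000, V(4,4)=0.0000
(3,0): S=50.0094. Δ = (V_up−V_dn)/(S_up−S_dn) = (1.0000−1.0000)/(63.5119−31.5059) = 0.0000. V = [p*·1.0000 + (1−p*)·1.0000]/1.12 = 0.8929. B = V − Δ·S = 0.8929.
(3,1): S=100.8126. Δ = (V_up−V_dn)/(S_up−S_dn) = (1.0000−1.0000)/(128.0320−63.5119) = 0.0000. V = [p*·1.0000 + (1−p*)·1.0000]/1.12 = 0.8929. B = V − Δ·S = 0.8929.
(3,2): S=203.2254. Δ = (V_up−V_dn)/(S_up−S_dn) = (0.0000−1.0000)/(258.0963−128.0320) = -0.0077. V = [p*·0.0000 + (1−p*)·1.0000]/1.12 = 0.2093. B = V − Δ·S = 1.7718.
(3,3): S=409.6766. Δ = (V_up−V_dn)/(S_up−S_dn) = (0.0000−0.0000)/(520.2893−258.0963) = 0.0000. V = [p*·0.0000 + (1−p*)·0.0000]/1.12 = 0.0000. B = V − Δ·S = 0.0000.
(2,0): S=79.3800. Δ = (V_up−V_dn)/(S_up−S_dn) = (0.8929−0.8929)/(100.8126−50.0094) = 0.0000. V = [p*·0.8929 + (1−p*)·0.8929]/1.12 = 0.7972. B = V − Δ·S = 0.7972.
(2,1): S=160.0200. Δ = (V_up−V_dn)/(S_up−S_dn) = (0.2093−0.8929)/(203.2254−100.8126) = -0.0067. V = [p*·0.2093 + (1−p*)·0.8929]/1.12 = 0.3299. B = V − Δ·S = 1.3980.
(2,2): S=322.5800. Δ = (V_up−V_dn)/(S_up−S_dn) = (0.0000−0.2093)/(409.6766−203.2254) = -0.0010. V = [p*·0.0000 + (1−p*)·0.2093]/1.12 = 0.0438. B = V − Δ·S = 0.3708.
(1,0): S=126.0000. Δ = (V_up−V_dn)/(S_up−S_dn) = (0.3299−0.7972)/(160.0200−79.3800) = -0.0058. V = [p*·0.3299 + (1−p*)·0.7972]/1.12 = 0.3923. B = V − Δ·S = 1.1225.
(1,1): S=254.0000. Δ = (V_up−V_dn)/(S_up−S_dn) = (0.0438−0.3299)/(322.5800−160.0200) = -0.0018. V = [p*·0.0438 + (1−p*)·0.3299]/1.12 = 0.0990. B = V − Δ·S = 0.5460.
(0,0): S=200.0000. Δ = (V_up−V_dn)/(S_up−S_dn) = (0.0990−0.3923)/(254.0000−126.0000) = -0.0023. V = [p*·0.0990 + (1−p*)·0.3923]/1.12 = 0.1498. B = V − Δ·S = 0.6081.
Root portfolio cost Δ·200+B reproduces V0=0.1498.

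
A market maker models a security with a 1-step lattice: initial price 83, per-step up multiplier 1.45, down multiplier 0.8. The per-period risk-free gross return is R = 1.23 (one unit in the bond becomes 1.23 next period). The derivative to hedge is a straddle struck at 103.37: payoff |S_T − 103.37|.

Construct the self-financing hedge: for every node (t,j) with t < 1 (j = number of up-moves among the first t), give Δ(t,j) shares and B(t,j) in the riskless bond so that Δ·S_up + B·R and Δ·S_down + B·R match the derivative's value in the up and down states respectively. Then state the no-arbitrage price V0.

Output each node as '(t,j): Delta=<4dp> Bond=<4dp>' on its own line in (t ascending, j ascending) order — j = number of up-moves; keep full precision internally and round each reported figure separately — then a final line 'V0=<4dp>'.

(0,0): Delta=-0.3705 Bond=50.0594
V0=19.3056

The replicating-portfolio and risk-neutral prices coincide; use p* = (1.23−0.8)/(1.45−0.8) = 0.6615 for the latter.
At expiry t=1: V(1,0)=36.9700, V(1,1)=16.9800
(0,0): S=83.0000. Δ = (V_up−V_dn)/(S_up−S_dn) = (16.9800−36.9700)/(120.3500−66.4000) = -0.3705. V = [p*·16.9800 + (1−p*)·36.9700]/1.23 = 19.3056. B = V − Δ·S = 50.0594.
Root portfolio cost Δ·83+B reproduces V0=19.3056.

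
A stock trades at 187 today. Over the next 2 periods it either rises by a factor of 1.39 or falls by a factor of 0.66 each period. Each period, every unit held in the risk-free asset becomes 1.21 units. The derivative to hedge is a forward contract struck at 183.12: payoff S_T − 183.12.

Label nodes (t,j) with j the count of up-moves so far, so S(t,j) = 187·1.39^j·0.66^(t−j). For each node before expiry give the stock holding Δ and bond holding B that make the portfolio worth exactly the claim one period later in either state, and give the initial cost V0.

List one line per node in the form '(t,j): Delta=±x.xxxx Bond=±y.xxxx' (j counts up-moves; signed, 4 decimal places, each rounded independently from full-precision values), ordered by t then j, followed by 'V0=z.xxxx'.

(0,0): Delta=1.0000 Bond=-125.0734
(1,0): Delta=1.0000 Bond=-151.3388
(1,1): Delta=1.0000 Bond=-151.3388
V0=61.9266

The replicating-portfolio and risk-neutral prices coincide; use p* = (1.21−0.66)/(1.39−0.66) = 0.7534 for the latter.
Terminal values V(2,·): V(2,0)=-101.6628, V(2,1)=-11.5662, V(2,2)=178.1827
Node (1,0) S=123.4200: V=(p*·-11.5662+(1−p*)·-101.6628)/1.21=-27.9188; Δ=(-11.5662−-101.6628)/(171.5538−81.4572)=1.0000; B=V−Δ·S=-151.3388
Node (1,1) S=259.9300: V=(p*·178.1827+(1−p*)·-11.5662)/1.21=108.5912; Δ=(178.1827−-11.5662)/(361.3027−171.5538)=1.0000; B=V−Δ·S=-151.3388
Node (0,0) S=187.0000: V=(p*·108.5912+(1−p*)·-27.9188)/1.21=61.9266; Δ=(108.5912−-27.9188)/(259.9300−123.4200)=1.0000; B=V−Δ·S=-125.0734
Root portfolio cost Δ·187+B reproduces V0=61.9266.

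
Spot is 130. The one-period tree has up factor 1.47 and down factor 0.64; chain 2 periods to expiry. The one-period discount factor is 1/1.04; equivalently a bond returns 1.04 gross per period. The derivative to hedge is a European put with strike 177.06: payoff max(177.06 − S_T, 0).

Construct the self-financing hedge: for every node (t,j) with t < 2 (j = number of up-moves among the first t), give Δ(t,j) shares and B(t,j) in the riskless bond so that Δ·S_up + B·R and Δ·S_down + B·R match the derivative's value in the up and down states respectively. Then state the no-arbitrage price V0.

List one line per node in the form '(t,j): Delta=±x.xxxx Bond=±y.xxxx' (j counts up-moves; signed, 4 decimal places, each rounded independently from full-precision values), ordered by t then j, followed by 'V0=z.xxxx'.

Risk-neutral probability p* = (R−d)/(u−d) = (1.04−0.64)/(1.47−0.64) = 0.4819.
At expiry t=2: V(2,0)=123.8120, V(2,1)=54.7560, V(2,2)=0.0000
(1,0): S=83.2000. Δ = (V_up−V_dn)/(S_up−S_dn) = (54.7560−123.8120)/(122.3040−53.2480) = -1.0000. V = [p*·54.7560 + (1−p*)·123.8120]/1.04 = 87.0500. B = V − Δ·S = 170.2500.
(1,1): S=191.1000. Δ = (V_up−V_dn)/(S_up−S_dn) = (0.0000−54.7560)/(280.9170−122.3040) = -0.3452. V = [p*·0.0000 + (1−p*)·54.7560]/1.04 = 27.2765. B = V − Δ·S = 93.2476.
(0,0): S=130.0000. Δ = (V_up−V_dn)/(S_up−S_dn) = (27.2765−87.0500)/(191.1000−83.2000) = -0.5540. V = [p*·27.2765 + (1−p*)·87.0500]/1.04 = 56.0034. B = V − Δ·S = 128.0196.
Each (Δ,B) replicates both successor values, so the strategy is self-financing and V0 is arbitrage-free.

(0,0): Delta=-0.5540 Bond=128.0196
(1,0): Delta=-1.0000 Bond=170.2500
(1,1): Delta=-0.3452 Bond=93.2476
V0=56.0034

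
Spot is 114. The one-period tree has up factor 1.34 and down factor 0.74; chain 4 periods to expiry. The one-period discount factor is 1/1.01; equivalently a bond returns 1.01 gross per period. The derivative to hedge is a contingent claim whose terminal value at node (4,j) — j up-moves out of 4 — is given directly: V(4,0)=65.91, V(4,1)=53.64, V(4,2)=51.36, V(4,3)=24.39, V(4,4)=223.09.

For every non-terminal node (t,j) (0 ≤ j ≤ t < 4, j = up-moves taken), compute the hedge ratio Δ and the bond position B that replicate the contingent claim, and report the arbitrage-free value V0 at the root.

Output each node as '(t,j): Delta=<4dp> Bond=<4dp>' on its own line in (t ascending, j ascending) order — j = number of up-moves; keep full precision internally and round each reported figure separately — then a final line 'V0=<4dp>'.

(0,0): Delta=0.0869 Bond=42.9586
(1,0): Delta=-0.1995 Bond=67.5486
(1,1): Delta=0.2802 Bond=13.8588
(2,0): Delta=-0.2055 Bond=68.5982
(2,1): Delta=-0.1955 Bond=67.7668
(2,2): Delta=0.6012 Bond=-51.7208
(3,0): Delta=-0.4427 Bond=80.2406
(3,1): Delta=-0.0454 Bond=55.8931
(3,2): Delta=-0.2967 Bond=83.7851
(3,3): Delta=1.2073 Bond=-218.4884
V0=52.8630

Risk-neutral probability p* = (R−d)/(u−d) = (1.01−0.74)/(1.34−0.74) = 0.4500.
Terminal payoffs: V(4,0)=65.9100, V(4,1)=53.6400, V(4,2)=51.3600, V(4,3)=24.3900, V(4,4)=223.0900
(3,0): S=46.1955. Δ = (V_up−V_dn)/(S_up−S_dn) = (53.6400−65.9100)/(61.9020−34.1847) = -0.4427. V = [p*·53.6400 + (1−p*)·65.9100]/1.01 = 59.7906. B = V − Δ·S = 80.2406.
(3,1): S=83.6514. Δ = (V_up−V_dn)/(S_up−S_dn) = (51.3600−53.6400)/(112.0928−61.9020) = -0.0454. V = [p*·51.3600 + (1−p*)·53.6400]/1.01 = 52.0931. B = V − Δ·S = 55.8931.
(3,2): S=151.4768. Δ = (V_up−V_dn)/(S_up−S_dn) = (24.3900−51.3600)/(202.9789−112.0928) = -0.2967. V = [p*·24.3900 + (1−p*)·51.3600]/1.01 = 38.8351. B = V − Δ·S = 83.7851.
(3,3): S=274.2959. Δ = (V_up−V_dn)/(S_up−S_dn) = (223.0900−24.3900)/(367.5564−202.9789) = 1.2073. V = [p*·223.0900 + (1−p*)·24.3900]/1.01 = 112.6782. B = V − Δ·S = -218.4884.
(2,0): S=62.4264. Δ = (V_up−V_dn)/(S_up−S_dn) = (52.0931−59.7906)/(83.6514−46.1955) = -0.2055. V = [p*·52.0931 + (1−p*)·59.7906]/1.01 = 55.7690. B = V − Δ·S = 68.5982.
(2,1): S=113.0424. Δ = (V_up−V_dn)/(S_up−S_dn) = (38.8351−52.0931)/(151.4768−83.6514) = -0.1955. V = [p*·38.8351 + (1−p*)·52.0931]/1.01 = 45.6703. B = V − Δ·S = 67.7668.
(2,2): S=204.6984. Δ = (V_up−V_dn)/(S_up−S_dn) = (112.6782−38.8351)/(274.2959−151.4768) = 0.6012. V = [p*·112.6782 + (1−p*)·38.8351]/1.01 = 71.3510. B = V − Δ·S = -51.7208.
(1,0): S=84.3600. Δ = (V_up−V_dn)/(S_up−S_dn) = (45.6703−55.7690)/(113.0424−62.4264) = -0.1995. V = [p*·45.6703 + (1−p*)·55.7690]/1.01 = 50.7174. B = V − Δ·S = 67.5486.
(1,1): S=152.7600. Δ = (V_up−V_dn)/(S_up−S_dn) = (71.3510−45.6703)/(204.6984−113.0424) = 0.2802. V = [p*·71.3510 + (1−p*)·45.6703]/1.01 = 56.6600. B = V − Δ·S = 13.8588.
(0,0): S=114.0000. Δ = (V_up−V_dn)/(S_up−S_dn) = (56.6600−50.7174)/(152.7600−84.3600) = 0.0869. V = [p*·56.6600 + (1−p*)·50.7174]/1.01 = 52.8630. B = V − Δ·S = 42.9586.
Root portfolio cost Δ·114+B reproduces V0=52.8630.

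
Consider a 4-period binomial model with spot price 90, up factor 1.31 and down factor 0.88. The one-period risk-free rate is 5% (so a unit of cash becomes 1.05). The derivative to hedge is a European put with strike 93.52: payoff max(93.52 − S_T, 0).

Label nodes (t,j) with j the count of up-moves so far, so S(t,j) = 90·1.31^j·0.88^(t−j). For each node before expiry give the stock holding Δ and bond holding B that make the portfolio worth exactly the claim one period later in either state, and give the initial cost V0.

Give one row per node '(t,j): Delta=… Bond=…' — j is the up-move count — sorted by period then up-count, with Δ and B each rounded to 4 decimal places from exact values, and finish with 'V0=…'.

(0,0): Delta=-0.2577 Bond=31.3266
(1,0): Delta=-0.4246 Bond=46.1118
(1,1): Delta=-0.0862 Bond=12.6759
(2,0): Delta=-0.6723 Bond=65.6823
(2,1): Delta=-0.1701 Bond=22.0121
(2,2): Delta=0.0000 Bond=0.0000
(3,0): Delta=-1.0000 Bond=89.0667
(3,1): Delta=-0.3356 Bond=38.2249
(3,2): Delta=0.0000 Bond=0.0000
(3,3): Delta=0.0000 Bond=0.0000
V0=8.1380

No-arbitrage ⇒ martingale measure with p* = (R−d)/(u−d) = 0.3953.
Terminal values V(4,·): V(4,0)=39.5474, V(4,1)=13.1745, V(4,2)=0.0000, V(4,3)=0.0000, V(4,4)=0.0000
(3,0): S=61.3325. Δ = (V_up−V_dn)/(S_up−S_dn) = (13.1745−39.5474)/(80.3455−53.9726) = -1.0000. V = [p*·13.1745 + (1−p*)·39.5474]/1.05 = 27.7342. B = V − Δ·S = 89.0667.
(3,1): S=91.3018. Δ = (V_up−V_dn)/(S_up−S_dn) = (0.0000−13.1745)/(119.6053−80.3455) = -0.3356. V = [p*·0.0000 + (1−p*)·13.1745]/1.05 = 7.5866. B = V − Δ·S = 38.2249.
(3,2): S=135.9151. Δ = (V_up−V_dn)/(S_up−S_dn) = (0.0000−0.0000)/(178.0488−119.6053) = 0.0000. V = [p*·0.0000 + (1−p*)·0.0000]/1.05 = 0.0000. B = V − Δ·S = 0.0000.
(3,3): S=202.3282. Δ = (V_up−V_dn)/(S_up−S_dn) = (0.0000−0.0000)/(265.0499−178.0488) = 0.0000. V = [p*·0.0000 + (1−p*)·0.0000]/1.05 = 0.0000. B = V − Δ·S = 0.0000.
(2,0): S=69.6960. Δ = (V_up−V_dn)/(S_up−S_dn) = (7.5866−27.7342)/(91.3018−61.3325) = -0.6723. V = [p*·7.5866 + (1−p*)·27.7342]/1.05 = 18.8275. B = V − Δ·S = 65.6823.
(2,1): S=103.7520. Δ = (V_up−V_dn)/(S_up−S_dn) = (0.0000−7.5866)/(135.9151−91.3018) = -0.1701. V = [p*·0.0000 + (1−p*)·7.5866]/1.05 = 4.3688. B = V − Δ·S = 22.0121.
(2,2): S=154.4490. Δ = (V_up−V_dn)/(S_up−S_dn) = (0.0000−0.0000)/(202.3282−135.9151) = 0.0000. V = [p*·0.0000 + (1−p*)·0.0000]/1.05 = 0.0000. B = V − Δ·S = 0.0000.
(1,0): S=79.2000. Δ = (V_up−V_dn)/(S_up−S_dn) = (4.3688−18.8275)/(103.7520−69.6960) = -0.4246. V = [p*·4.3688 + (1−p*)·18.8275]/1.05 = 12.4869. B = V − Δ·S = 46.1118.
(1,1): S=117.9000. Δ = (V_up−V_dn)/(S_up−S_dn) = (0.0000−4.3688)/(154.4490−103.7520) = -0.0862. V = [p*·0.0000 + (1−p*)·4.3688]/1.05 = 2.5158. B = V − Δ·S = 12.6759.
(0,0): S=90.0000. Δ = (V_up−V_dn)/(S_up−S_dn) = (2.5158−12.4869)/(117.9000−79.2000) = -0.2577. V = [p*·2.5158 + (1−p*)·12.4869]/1.05 = 8.1380. B = V − Δ·S = 31.3266.
Check: Δ(0,0)·S0 + B(0,0) = 8.1380 = V0.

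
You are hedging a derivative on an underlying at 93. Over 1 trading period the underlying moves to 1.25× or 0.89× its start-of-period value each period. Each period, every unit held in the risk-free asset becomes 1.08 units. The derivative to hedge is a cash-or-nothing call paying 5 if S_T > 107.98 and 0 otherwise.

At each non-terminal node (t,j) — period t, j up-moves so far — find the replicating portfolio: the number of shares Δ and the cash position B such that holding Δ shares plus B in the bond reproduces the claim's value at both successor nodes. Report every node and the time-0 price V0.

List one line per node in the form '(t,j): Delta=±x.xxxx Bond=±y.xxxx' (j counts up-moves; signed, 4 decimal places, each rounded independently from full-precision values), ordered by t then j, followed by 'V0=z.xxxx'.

Since d<R<u, set p* = (R−d)/(u−d) = 0.5278; price each node as the discounted p*-expectation of its children.
At expiry t=1: V(1,0)=0.0000, V(1,1)=5.0000
(0,0): S=93.0000. Δ = (V_up−V_dn)/(S_up−S_dn) = (5.0000−0.0000)/(116.2500−82.7700) = 0.1493. V = [p*·5.0000 + (1−p*)·0.0000]/1.08 = 2.4434. B = V − Δ·S = -11.4455.
Root portfolio cost Δ·93+B reproduces V0=2.4434.

(0,0): Delta=0.1493 Bond=-11.4455
V0=2.4434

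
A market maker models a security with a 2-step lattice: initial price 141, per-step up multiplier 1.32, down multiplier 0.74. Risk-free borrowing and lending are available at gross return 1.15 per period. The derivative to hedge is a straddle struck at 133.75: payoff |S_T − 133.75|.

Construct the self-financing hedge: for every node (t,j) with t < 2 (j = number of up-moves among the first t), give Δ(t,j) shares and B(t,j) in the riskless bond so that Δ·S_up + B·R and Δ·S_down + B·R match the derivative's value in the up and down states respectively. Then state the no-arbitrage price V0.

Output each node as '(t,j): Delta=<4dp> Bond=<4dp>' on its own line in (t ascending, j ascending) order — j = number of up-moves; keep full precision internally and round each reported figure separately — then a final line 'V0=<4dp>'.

(0,0): Delta=0.6476 Bond=-44.0988
(1,0): Delta=-0.8685 Bond=107.4758
(1,1): Delta=1.0000 Bond=-116.3043
V0=47.2113

Under the risk-neutral measure, an up-move has probability p* = (R−d)/(u−d) = 0.7069 and values discount at R = 1.15.
Terminal payoffs: V(2,0)=56.5384, V(2,1)=3.9788, V(2,2)=111.9284
(1,0): S=104.3400. Δ = (V_up−V_dn)/(S_up−S_dn) = (3.9788−56.5384)/(137.7288−77.2116) = -0.8685. V = [p*·3.9788 + (1−p*)·56.5384]/1.15 = 16.8558. B = V − Δ·S = 107.4758.
(1,1): S=186.1200. Δ = (V_up−V_dn)/(S_up−S_dn) = (111.9284−3.9788)/(245.6784−137.7288) = 1.0000. V = [p*·111.9284 + (1−p*)·3.9788]/1.15 = 69.8157. B = V − Δ·S = -116.3043.
(0,0): S=141.0000. Δ = (V_up−V_dn)/(S_up−S_dn) = (69.8157−16.8558)/(186.1200−104.3400) = 0.6476. V = [p*·69.8157 + (1−p*)·16.8558]/1.15 = 47.2113. B = V − Δ·S = -44.0988.
Root portfolio cost Δ·141+B reproduces V0=47.2113.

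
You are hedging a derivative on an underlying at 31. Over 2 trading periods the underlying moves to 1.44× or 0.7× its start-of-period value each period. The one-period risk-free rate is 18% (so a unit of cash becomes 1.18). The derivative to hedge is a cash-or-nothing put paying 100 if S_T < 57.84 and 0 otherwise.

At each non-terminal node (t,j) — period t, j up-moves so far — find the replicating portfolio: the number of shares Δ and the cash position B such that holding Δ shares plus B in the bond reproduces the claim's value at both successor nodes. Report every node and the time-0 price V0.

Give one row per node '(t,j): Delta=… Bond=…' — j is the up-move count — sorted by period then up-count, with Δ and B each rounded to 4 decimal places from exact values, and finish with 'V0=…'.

(0,0): Delta=-2.3963 Bond=115.8853
(1,0): Delta=0.0000 Bond=84.7458
(1,1): Delta=-3.0272 Bond=164.9107
V0=41.6012

No-arbitrage ⇒ martingale measure with p* = (R−d)/(u−d) = 0.6486.
Payoff layer (t=2): V(2,0)=100.0000, V(2,1)=100.0000, V(2,2)=0.0000
(1,0): S=21.7000. Δ = (V_up−V_dn)/(S_up−S_dn) = (100.0000−100.0000)/(31.2480−15.1900) = 0.0000. V = [p*·100.0000 + (1−p*)·100.0000]/1.18 = 84.7458. B = V − Δ·S = 84.7458.
(1,1): S=44.6400. Δ = (V_up−V_dn)/(S_up−S_dn) = (0.0000−100.0000)/(64.2816−31.2480) = -3.0272. V = [p*·0.0000 + (1−p*)·100.0000]/1.18 = 29.7755. B = V − Δ·S = 164.9107.
(0,0): S=31.0000. Δ = (V_up−V_dn)/(S_up−S_dn) = (29.7755−84.7458)/(44.6400−21.7000) = -2.3963. V = [p*·29.7755 + (1−p*)·84.7458]/1.18 = 41.6012. B = V − Δ·S = 115.8853.
Root portfolio cost Δ·31+B reproduces V0=41.6012.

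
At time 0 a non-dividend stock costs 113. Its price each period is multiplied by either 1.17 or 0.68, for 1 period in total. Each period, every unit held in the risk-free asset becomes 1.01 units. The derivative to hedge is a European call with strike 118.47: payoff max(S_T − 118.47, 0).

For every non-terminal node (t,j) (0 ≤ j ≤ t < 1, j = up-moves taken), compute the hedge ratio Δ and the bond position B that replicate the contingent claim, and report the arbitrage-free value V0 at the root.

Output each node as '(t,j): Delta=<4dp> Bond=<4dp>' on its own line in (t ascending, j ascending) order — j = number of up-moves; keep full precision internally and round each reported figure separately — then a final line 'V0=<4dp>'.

Since d<R<u, set p* = (R−d)/(u−d) = 0.6735; price each node as the discounted p*-expectation of its children.
At expiry t=1: V(1,0)=0.0000, V(1,1)=13.7400
  t=0,j=0: stock 113.0000 → up 132.2100 (V=13.7400), down 76.8400 (V=0.0000). Price 9.1619; hedge Δ=0.2481, bond B=-18.8790.
The time-0 hedge costs 9.1619, which is the no-arbitrage price.

(0,0): Delta=0.2481 Bond=-18.8790
V0=9.1619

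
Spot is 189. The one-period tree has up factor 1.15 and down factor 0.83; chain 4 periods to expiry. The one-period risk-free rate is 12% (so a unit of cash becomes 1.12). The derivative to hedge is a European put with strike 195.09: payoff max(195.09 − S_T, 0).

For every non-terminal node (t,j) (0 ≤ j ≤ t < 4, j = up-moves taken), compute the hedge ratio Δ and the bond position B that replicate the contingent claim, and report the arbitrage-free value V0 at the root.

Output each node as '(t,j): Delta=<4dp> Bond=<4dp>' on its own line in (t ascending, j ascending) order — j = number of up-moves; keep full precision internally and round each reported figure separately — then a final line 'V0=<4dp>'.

Risk-neutral probability p* = (R−d)/(u−d) = (1.12−0.83)/(1.15−0.83) = 0.9063.
Terminal values V(4,·): V(4,0)=105.3938, V(4,1)=70.8121, V(4,2)=22.8977, V(4,3)=0.0000, V(4,4)=0.0000
  t=3,j=0: stock 108.0677 → up 124.2779 (V=70.8121), down 89.6962 (V=105.3938). Price 66.1198; hedge Δ=-1.0000, bond B=174.1875.
  t=3,j=1: stock 149.7324 → up 172.1923 (V=22.8977), down 124.2779 (V=70.8121). Price 24.4551; hedge Δ=-1.0000, bond B=174.1875.
  t=3,j=2: stock 207.4606 → up 238.5797 (V=0.0000), down 172.1923 (V=22.8977). Price 1.9167; hedge Δ=-0.3449, bond B=73.4720.
  t=3,j=3: stock 287.4454 → up 330.5622 (V=0.0000), down 238.5797 (V=0.0000). Price 0.0000; hedge Δ=0.0000, bond B=0.0000.
  t=2,j=0: stock 130.2021 → up 149.7324 (V=24.4551), down 108.0677 (V=66.1198). Price 25.3225; hedge Δ=-1.0000, bond B=155.5246.
  t=2,j=1: stock 180.4005 → up 207.4606 (V=1.9167), down 149.7324 (V=24.4551). Price 3.5979; hedge Δ=-0.3904, bond B=74.0305.
  t=2,j=2: stock 249.9525 → up 287.4454 (V=0.0000), down 207.4606 (V=1.9167). Price 0.1604; hedge Δ=-0.0240, bond B=6.1500.
  t=1,j=0: stock 156.8700 → up 180.4005 (V=3.5979), down 130.2021 (V=25.3225). Price 5.0309; hedge Δ=-0.4328, bond B=72.9201.
  t=1,j=1: stock 217.3500 → up 249.9525 (V=0.1604), down 180.4005 (V=3.5979). Price 0.4310; hedge Δ=-0.0494, bond B=11.1730.
  t=0,j=0: stock 189.0000 → up 217.3500 (V=0.4310), down 156.8700 (V=5.0309). Price 0.7698; hedge Δ=-0.0761, bond B=15.1445.
Root portfolio cost Δ·189+B reproduces V0=0.7698.

(0,0): Delta=-0.0761 Bond=15.1445
(1,0): Delta=-0.4328 Bond=72.9201
(1,1): Delta=-0.0494 Bond=11.1730
(2,0): Delta=-1.0000 Bond=155.5246
(2,1): Delta=-0.3904 Bond=74.0305
(2,2): Delta=-0.0240 Bond=6.1500
(3,0): Delta=-1.0000 Bond=174.1875
(3,1): Delta=-1.0000 Bond=174.1875
(3,2): Delta=-0.3449 Bond=73.4720
(3,3): Delta=0.0000 Bond=0.0000
V0=0.7698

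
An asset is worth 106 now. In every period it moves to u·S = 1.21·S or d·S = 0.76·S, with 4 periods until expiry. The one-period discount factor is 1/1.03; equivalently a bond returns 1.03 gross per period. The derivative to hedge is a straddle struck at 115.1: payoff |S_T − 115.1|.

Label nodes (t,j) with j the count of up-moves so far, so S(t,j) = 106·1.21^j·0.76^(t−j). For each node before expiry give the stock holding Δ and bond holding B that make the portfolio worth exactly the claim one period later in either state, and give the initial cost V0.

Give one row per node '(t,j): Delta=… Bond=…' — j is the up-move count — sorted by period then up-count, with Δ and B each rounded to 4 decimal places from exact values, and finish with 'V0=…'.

(0,0): Delta=0.1582 Bond=22.2816
(1,0): Delta=-0.4830 Bond=74.6003
(1,1): Delta=0.4266 Bond=-11.4835
(2,0): Delta=-1.0000 Bond=108.4928
(2,1): Delta=-0.2665 Bond=55.7354
(2,2): Delta=0.7169 Bond=-56.8702
(3,0): Delta=-1.0000 Bond=111.7476
(3,1): Delta=-1.0000 Bond=111.7476
(3,2): Delta=0.0406 Bond=21.1806
(3,3): Delta=1.0000 Bond=-111.7476
V0=39.0459

Under the risk-neutral measure, an up-move has probability p* = (R−d)/(u−d) = 0.6000 and values discount at R = 1.03.
Terminal payoffs: V(4,0)=79.7361, V(4,1)=58.7969, V(4,2)=25.4596, V(4,3)=27.6170, V(4,4)=112.1204
Node (3,0) S=46.5315: V=(p*·58.7969+(1−p*)·79.7361)/1.03=65.2161; Δ=(58.7969−79.7361)/(56.3031−35.3639)=-1.0000; B=V−Δ·S=111.7476
Node (3,1) S=74.0830: V=(p*·25.4596+(1−p*)·58.7969)/1.03=37.6646; Δ=(25.4596−58.7969)/(89.6404−56.3031)=-1.0000; B=V−Δ·S=111.7476
Node (3,2) S=117.9479: V=(p*·27.6170+(1−p*)·25.4596)/1.03=25.9748; Δ=(27.6170−25.4596)/(142.7170−89.6404)=0.0406; B=V−Δ·S=21.1806
Node (3,3) S=187.7855: V=(p*·112.1204+(1−p*)·27.6170)/1.03=76.0379; Δ=(112.1204−27.6170)/(227.2204−142.7170)=1.0000; B=V−Δ·S=-111.7476
Node (2,0) S=61.2256: V=(p*·37.6646+(1−p*)·65.2161)/1.03=47.2672; Δ=(37.6646−65.2161)/(74.0830−46.5315)=-1.0000; B=V−Δ·S=108.4928
Node (2,1) S=97.4776: V=(p*·25.9748+(1−p*)·37.6646)/1.03=29.7580; Δ=(25.9748−37.6646)/(117.9479−74.0830)=-0.2665; B=V−Δ·S=55.7354
Node (2,2) S=155.1946: V=(p*·76.0379+(1−p*)·25.9748)/1.03=54.3812; Δ=(76.0379−25.9748)/(187.7855−117.9479)=0.7169; B=V−Δ·S=-56.8702
Node (1,0) S=80.5600: V=(p*·29.7580+(1−p*)·47.2672)/1.03=35.6909; Δ=(29.7580−47.2672)/(97.4776−61.2256)=-0.4830; B=V−Δ·S=74.6003
Node (1,1) S=128.2600: V=(p*·54.3812+(1−p*)·29.7580)/1.03=43.2349; Δ=(54.3812−29.7580)/(155.1946−97.4776)=0.4266; B=V−Δ·S=-11.4835
Node (0,0) S=106.0000: V=(p*·43.2349+(1−p*)·35.6909)/1.03=39.0459; Δ=(43.2349−35.6909)/(128.2600−80.5600)=0.1582; B=V−Δ·S=22.2816
The time-0 hedge costs 39.0459, which is the no-arbitrage price.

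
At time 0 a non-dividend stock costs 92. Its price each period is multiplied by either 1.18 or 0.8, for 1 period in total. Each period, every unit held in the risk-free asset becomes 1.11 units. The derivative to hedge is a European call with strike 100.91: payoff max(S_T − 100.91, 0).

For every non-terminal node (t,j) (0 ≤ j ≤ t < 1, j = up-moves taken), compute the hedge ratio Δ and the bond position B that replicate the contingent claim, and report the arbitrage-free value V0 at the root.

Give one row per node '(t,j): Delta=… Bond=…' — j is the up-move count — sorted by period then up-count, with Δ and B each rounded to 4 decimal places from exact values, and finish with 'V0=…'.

Under the risk-neutral measure, an up-move has probability p* = (R−d)/(u−d) = 0.8158 and values discount at R = 1.11.
Payoff layer (t=1): V(1,0)=0.0000, V(1,1)=7.6500
  t=0,j=0: stock 92.0000 → up 108.5600 (V=7.6500), down 73.6000 (V=0.0000). Price 5.6223; hedge Δ=0.2188, bond B=-14.5092.
Root portfolio cost Δ·92+B reproduces V0=5.6223.

(0,0): Delta=0.2188 Bond=-14.5092
V0=5.6223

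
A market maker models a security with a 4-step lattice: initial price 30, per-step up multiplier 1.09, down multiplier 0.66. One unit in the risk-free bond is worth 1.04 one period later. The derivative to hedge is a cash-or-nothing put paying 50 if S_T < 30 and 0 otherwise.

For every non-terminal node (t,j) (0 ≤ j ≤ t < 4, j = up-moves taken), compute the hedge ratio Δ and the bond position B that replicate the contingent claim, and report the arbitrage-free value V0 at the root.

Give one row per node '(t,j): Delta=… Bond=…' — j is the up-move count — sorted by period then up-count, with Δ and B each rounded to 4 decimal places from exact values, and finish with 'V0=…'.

No-arbitrage ⇒ martingale measure with p* = (R−d)/(u−d) = 0.8837.
Terminal payoffs: V(4,0)=50.0000, V(4,1)=50.0000, V(4,2)=50.0000, V(4,3)=50.0000, V(4,4)=0.0000
  t=3,j=0: stock 8.6249 → up 9.4011 (V=50.0000), down 5.6924 (V=50.0000). Price 48.0769; hedge Δ=0.0000, bond B=48.0769.
  t=3,j=1: stock 14.2441 → up 15.5261 (V=50.0000), down 9.4011 (V=50.0000). Price 48.0769; hedge Δ=0.0000, bond B=48.0769.
  t=3,j=2: stock 23.5244 → up 25.6416 (V=50.0000), down 15.5261 (V=50.0000). Price 48.0769; hedge Δ=0.0000, bond B=48.0769.
  t=3,j=3: stock 38.8509 → up 42.3474 (V=0.0000), down 25.6416 (V=50.0000). Price 5.5903; hedge Δ=-2.9930, bond B=121.8694.
  t=2,j=0: stock 13.0680 → up 14.2441 (V=48.0769), down 8.6249 (V=48.0769). Price 46.2278; hedge Δ=0.0000, bond B=46.2278.
  t=2,j=1: stock 21.5820 → up 23.5244 (V=48.0769), down 14.2441 (V=48.0769). Price 46.2278; hedge Δ=0.0000, bond B=46.2278.
  t=2,j=2: stock 35.6430 → up 38.8509 (V=5.5903), down 23.5244 (V=48.0769). Price 10.1256; hedge Δ=-2.7721, bond B=108.9316.
  t=1,j=0: stock 19.8000 → up 21.5820 (V=46.2278), down 13.0680 (V=46.2278). Price 44.4498; hedge Δ=0.0000, bond B=44.4498.
  t=1,j=1: stock 32.7000 → up 35.6430 (V=10.1256), down 21.5820 (V=46.2278). Price 13.7726; hedge Δ=-2.5675, bond B=97.7312.
  t=0,j=0: stock 30.0000 → up 32.7000 (V=13.7726), down 19.8000 (V=44.4498). Price 16.6728; hedge Δ=-2.3781, bond B=88.0151.
Self-financing check: at every node Δ·S+B equals the discounted successor values.

(0,0): Delta=-2.3781 Bond=88.0151
(1,0): Delta=0.0000 Bond=44.4498
(1,1): Delta=-2.5675 Bond=97.7312
(2,0): Delta=0.0000 Bond=46.2278
(2,1): Delta=0.0000 Bond=46.2278
(2,2): Delta=-2.7721 Bond=108.9316
(3,0): Delta=0.0000 Bond=48.0769
(3,1): Delta=0.0000 Bond=48.0769
(3,2): Delta=0.0000 Bond=48.0769
(3,3): Delta=-2.9930 Bond=121.8694
V0=16.6728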